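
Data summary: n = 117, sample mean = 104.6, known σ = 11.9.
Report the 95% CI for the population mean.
(102.44, 106.76)

z-interval (σ known):
z* = 1.960 for 95% confidence

Margin of error = z* · σ/√n = 1.960 · 11.9/√117 = 2.16

CI: (104.6 - 2.16, 104.6 + 2.16) = (102.44, 106.76)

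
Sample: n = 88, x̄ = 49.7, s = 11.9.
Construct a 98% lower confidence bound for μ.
μ ≥ 47.06

Lower bound (one-sided):
t* = 2.085 (one-sided for 98%)
Lower bound = x̄ - t* · s/√n = 49.7 - 2.085 · 11.9/√88 = 47.06

We are 98% confident that μ ≥ 47.06.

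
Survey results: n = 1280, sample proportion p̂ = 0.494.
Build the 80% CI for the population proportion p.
(0.476, 0.512)

Proportion CI:
SE = √(p̂(1-p̂)/n) = √(0.494 · 0.506 / 1280) = 0.01397

z* = 1.282
Margin = z* · SE = 1.282 · 0.01397 = 0.0179

CI: 0.494 ± 0.0179 = (0.476, 0.512)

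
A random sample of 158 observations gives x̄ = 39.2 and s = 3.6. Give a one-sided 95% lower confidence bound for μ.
μ ≥ 38.73

Lower bound (one-sided):
t* = 1.655 (one-sided for 95%)
Lower bound = x̄ - t* · s/√n = 39.2 - 1.655 · 3.6/√158 = 38.73

We are 95% confident that μ ≥ 38.73.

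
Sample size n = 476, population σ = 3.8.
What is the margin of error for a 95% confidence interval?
Margin of error = 0.34

Margin of error = z* · σ/√n
= 1.960 · 3.8/√476
= 1.960 · 3.8/21.8174
= 0.34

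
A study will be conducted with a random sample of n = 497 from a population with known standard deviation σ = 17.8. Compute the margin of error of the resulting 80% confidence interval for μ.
Margin of error = 1.02

Margin of error = z* · σ/√n
= 1.282 · 17.8/√497
= 1.282 · 17.8/22.2935
= 1.02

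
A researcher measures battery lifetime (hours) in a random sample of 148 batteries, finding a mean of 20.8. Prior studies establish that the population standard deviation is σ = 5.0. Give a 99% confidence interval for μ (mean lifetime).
(19.74, 21.86)

z-interval (σ known):
z* = 2.576 for 99% confidence

Margin of error = z* · σ/√n = 2.576 · 5.0/√148 = 1.06

CI: (20.8 - 1.06, 20.8 + 1.06) = (19.74, 21.86)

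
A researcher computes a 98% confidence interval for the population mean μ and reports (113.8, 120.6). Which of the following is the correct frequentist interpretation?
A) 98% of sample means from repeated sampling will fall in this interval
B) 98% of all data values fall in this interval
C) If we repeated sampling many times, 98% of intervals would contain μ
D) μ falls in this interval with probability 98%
C

A) Wrong — coverage applies to intervals containing μ, not to future x̄ values.
B) Wrong — a CI is about the parameter μ, not individual data values.
C) Correct — this is the frequentist long-run coverage interpretation.
D) Wrong — μ is fixed; the randomness lives in the interval, not in μ.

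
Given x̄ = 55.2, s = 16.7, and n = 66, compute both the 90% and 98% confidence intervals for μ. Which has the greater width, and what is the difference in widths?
98% CI is wider by 2.95

df = 65
90% CI: t* = 1.669, (51.77, 58.63), width = 2 · t* · s/√n = 6.86
98% CI: t* = 2.385, (50.30, 60.10), width = 2 · t* · s/√n = 9.81

The 98% CI is wider by 9.81 - 6.86 = 2.95.
Higher confidence requires a wider interval.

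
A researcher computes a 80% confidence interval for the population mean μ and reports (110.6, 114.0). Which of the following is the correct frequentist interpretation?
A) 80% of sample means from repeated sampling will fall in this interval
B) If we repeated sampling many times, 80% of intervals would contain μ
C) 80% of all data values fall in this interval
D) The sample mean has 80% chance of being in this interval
B

A) Wrong — coverage applies to intervals containing μ, not to future x̄ values.
B) Correct — this is the frequentist long-run coverage interpretation.
C) Wrong — a CI is about the parameter μ, not individual data values.
D) Wrong — x̄ is observed and sits in the interval by construction.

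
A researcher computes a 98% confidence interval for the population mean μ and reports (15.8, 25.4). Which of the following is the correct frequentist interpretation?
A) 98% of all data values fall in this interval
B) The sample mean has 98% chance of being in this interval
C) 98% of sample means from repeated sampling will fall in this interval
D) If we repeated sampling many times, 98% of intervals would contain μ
D

A) Wrong — a CI is about the parameter μ, not individual data values.
B) Wrong — x̄ is observed and sits in the interval by construction.
C) Wrong — coverage applies to intervals containing μ, not to future x̄ values.
D) Correct — this is the frequentist long-run coverage interpretation.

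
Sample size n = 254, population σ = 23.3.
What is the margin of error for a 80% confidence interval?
Margin of error = 1.87

Margin of error = z* · σ/√n
= 1.282 · 23.3/√254
= 1.282 · 23.3/15.9374
= 1.87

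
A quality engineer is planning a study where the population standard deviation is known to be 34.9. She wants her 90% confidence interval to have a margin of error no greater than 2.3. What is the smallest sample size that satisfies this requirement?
n ≥ 624

For margin E ≤ 2.3:
n ≥ (z* · σ / E)²
n ≥ (1.645 · 34.9 / 2.3)²
n ≥ 623.06

Minimum n = 624 (rounding up)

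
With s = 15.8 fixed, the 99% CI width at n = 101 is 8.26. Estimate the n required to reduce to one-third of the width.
n ≈ 909

CI width ∝ 1/√n
To reduce width by factor 3, need √n to grow by 3 → need 3² = 9 times as many samples.

Current: n = 101, width = 8.26
New: n = 909, width ≈ 2.71

Width reduced by factor of 8.26/2.71 = 3.05.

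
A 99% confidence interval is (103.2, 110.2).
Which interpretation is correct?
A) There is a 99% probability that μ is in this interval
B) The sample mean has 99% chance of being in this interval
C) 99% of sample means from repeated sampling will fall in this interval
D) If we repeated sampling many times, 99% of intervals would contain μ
D

A) Wrong — μ is fixed; the randomness lives in the interval, not in μ.
B) Wrong — x̄ is observed and sits in the interval by construction.
C) Wrong — coverage applies to intervals containing μ, not to future x̄ values.
D) Correct — this is the frequentist long-run coverage interpretation.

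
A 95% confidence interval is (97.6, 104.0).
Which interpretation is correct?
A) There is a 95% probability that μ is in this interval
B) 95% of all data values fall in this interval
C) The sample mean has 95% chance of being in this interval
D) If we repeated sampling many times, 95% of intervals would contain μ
D

A) Wrong — μ is fixed; the randomness lives in the interval, not in μ.
B) Wrong — a CI is about the parameter μ, not individual data values.
C) Wrong — x̄ is observed and sits in the interval by construction.
D) Correct — this is the frequentist long-run coverage interpretation.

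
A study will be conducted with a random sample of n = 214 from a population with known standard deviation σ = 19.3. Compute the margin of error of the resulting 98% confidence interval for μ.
Margin of error = 3.07

Margin of error = z* · σ/√n
= 2.326 · 19.3/√214
= 2.326 · 19.3/14.6287
= 3.07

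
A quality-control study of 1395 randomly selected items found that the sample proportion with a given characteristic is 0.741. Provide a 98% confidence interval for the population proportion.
(0.714, 0.768)

Proportion CI:
SE = √(p̂(1-p̂)/n) = √(0.741 · 0.259 / 1395) = 0.01173

z* = 2.326
Margin = z* · SE = 2.326 · 0.01173 = 0.0273

CI: 0.741 ± 0.0273 = (0.714, 0.768)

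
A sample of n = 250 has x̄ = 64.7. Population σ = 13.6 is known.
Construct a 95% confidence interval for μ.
(63.01, 66.39)

z-interval (σ known):
z* = 1.960 for 95% confidence

Margin of error = z* · σ/√n = 1.960 · 13.6/√250 = 1.69

CI: (64.7 - 1.69, 64.7 + 1.69) = (63.01, 66.39)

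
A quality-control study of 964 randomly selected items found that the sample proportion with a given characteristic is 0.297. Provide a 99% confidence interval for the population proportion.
(0.259, 0.335)

Proportion CI:
SE = √(p̂(1-p̂)/n) = √(0.297 · 0.703 / 964) = 0.01472

z* = 2.576
Margin = z* · SE = 2.576 · 0.01472 = 0.0379

CI: 0.297 ± 0.0379 = (0.259, 0.335)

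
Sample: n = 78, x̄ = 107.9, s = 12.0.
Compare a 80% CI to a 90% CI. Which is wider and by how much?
90% CI is wider by 1.01

df = 77
80% CI: t* = 1.293, (106.14, 109.66), width = 2 · t* · s/√n = 3.51
90% CI: t* = 1.665, (105.64, 110.16), width = 2 · t* · s/√n = 4.52

The 90% CI is wider by 4.52 - 3.51 = 1.01.
Higher confidence requires a wider interval.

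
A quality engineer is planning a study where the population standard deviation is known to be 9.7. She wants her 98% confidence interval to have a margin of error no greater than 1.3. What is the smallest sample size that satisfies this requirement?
n ≥ 302

For margin E ≤ 1.3:
n ≥ (z* · σ / E)²
n ≥ (2.326 · 9.7 / 1.3)²
n ≥ 301.21

Minimum n = 302 (rounding up)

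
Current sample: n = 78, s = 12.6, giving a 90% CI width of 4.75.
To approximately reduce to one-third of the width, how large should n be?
n ≈ 702

CI width ∝ 1/√n
To reduce width by factor 3, need √n to grow by 3 → need 3² = 9 times as many samples.

Current: n = 78, width = 4.75
New: n = 702, width ≈ 1.57

Width reduced by factor of 4.75/1.57 = 3.03.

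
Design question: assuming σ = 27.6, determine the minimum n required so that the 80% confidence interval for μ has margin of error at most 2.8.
n ≥ 160

For margin E ≤ 2.8:
n ≥ (z* · σ / E)²
n ≥ (1.282 · 27.6 / 2.8)²
n ≥ 159.69

Minimum n = 160 (rounding up)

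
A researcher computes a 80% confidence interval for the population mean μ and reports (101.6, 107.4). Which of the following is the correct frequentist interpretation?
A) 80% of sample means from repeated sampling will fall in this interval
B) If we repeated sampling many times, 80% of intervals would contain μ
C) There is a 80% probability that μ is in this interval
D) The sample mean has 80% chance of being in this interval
B

A) Wrong — coverage applies to intervals containing μ, not to future x̄ values.
B) Correct — this is the frequentist long-run coverage interpretation.
C) Wrong — μ is fixed; the randomness lives in the interval, not in μ.
D) Wrong — x̄ is observed and sits in the interval by construction.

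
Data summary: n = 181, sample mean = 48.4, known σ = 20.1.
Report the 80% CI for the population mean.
(46.48, 50.32)

z-interval (σ known):
z* = 1.282 for 80% confidence

Margin of error = z* · σ/√n = 1.282 · 20.1/√181 = 1.92

CI: (48.4 - 1.92, 48.4 + 1.92) = (46.48, 50.32)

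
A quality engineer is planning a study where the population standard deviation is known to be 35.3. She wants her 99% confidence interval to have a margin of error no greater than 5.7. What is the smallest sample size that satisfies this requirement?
n ≥ 255

For margin E ≤ 5.7:
n ≥ (z* · σ / E)²
n ≥ (2.576 · 35.3 / 5.7)²
n ≥ 254.50

Minimum n = 255 (rounding up)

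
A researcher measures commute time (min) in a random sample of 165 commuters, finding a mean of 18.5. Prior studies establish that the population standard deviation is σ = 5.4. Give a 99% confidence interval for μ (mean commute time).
(17.42, 19.58)

z-interval (σ known):
z* = 2.576 for 99% confidence

Margin of error = z* · σ/√n = 2.576 · 5.4/√165 = 1.08

CI: (18.5 - 1.08, 18.5 + 1.08) = (17.42, 19.58)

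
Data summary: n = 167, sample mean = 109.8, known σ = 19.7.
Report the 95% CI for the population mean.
(106.81, 112.79)

z-interval (σ known):
z* = 1.960 for 95% confidence

Margin of error = z* · σ/√n = 1.960 · 19.7/√167 = 2.99

CI: (109.8 - 2.99, 109.8 + 2.99) = (106.81, 112.79)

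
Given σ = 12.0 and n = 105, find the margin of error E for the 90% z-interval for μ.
Margin of error = 1.93

Margin of error = z* · σ/√n
= 1.645 · 12.0/√105
= 1.645 · 12.0/10.2470
= 1.93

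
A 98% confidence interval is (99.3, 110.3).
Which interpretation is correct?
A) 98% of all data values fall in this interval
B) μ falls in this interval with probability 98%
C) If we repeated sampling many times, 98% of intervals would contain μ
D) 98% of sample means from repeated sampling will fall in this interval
C

A) Wrong — a CI is about the parameter μ, not individual data values.
B) Wrong — μ is fixed; the randomness lives in the interval, not in μ.
C) Correct — this is the frequentist long-run coverage interpretation.
D) Wrong — coverage applies to intervals containing μ, not to future x̄ values.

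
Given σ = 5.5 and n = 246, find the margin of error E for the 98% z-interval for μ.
Margin of error = 0.82

Margin of error = z* · σ/√n
= 2.326 · 5.5/√246
= 2.326 · 5.5/15.6844
= 0.82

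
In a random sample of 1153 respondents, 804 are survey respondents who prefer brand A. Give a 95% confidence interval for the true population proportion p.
(0.671, 0.724)

Proportion CI:
p̂ = 804/1153 = 0.69731
SE = √(p̂(1-p̂)/n) = √(0.69731 · 0.30269 / 1153) = 0.01353

z* = 1.960
Margin = z* · SE = 1.960 · 0.01353 = 0.0265

CI: 0.69731 ± 0.0265 = (0.671, 0.724)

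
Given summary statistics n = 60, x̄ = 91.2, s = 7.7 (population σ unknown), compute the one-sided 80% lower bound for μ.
μ ≥ 90.36

Lower bound (one-sided):
t* = 0.848 (one-sided for 80%)
Lower bound = x̄ - t* · s/√n = 91.2 - 0.848 · 7.7/√60 = 90.36

We are 80% confident that μ ≥ 90.36.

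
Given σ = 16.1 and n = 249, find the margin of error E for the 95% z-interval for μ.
Margin of error = 2.00

Margin of error = z* · σ/√n
= 1.960 · 16.1/√249
= 1.960 · 16.1/15.7797
= 2.00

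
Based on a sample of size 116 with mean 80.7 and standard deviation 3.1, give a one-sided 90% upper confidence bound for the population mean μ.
μ ≤ 81.07

Upper bound (one-sided):
t* = 1.289 (one-sided for 90%)
Upper bound = x̄ + t* · s/√n = 80.7 + 1.289 · 3.1/√116 = 81.07

We are 90% confident that μ ≤ 81.07.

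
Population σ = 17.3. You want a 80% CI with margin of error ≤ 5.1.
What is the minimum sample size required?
n ≥ 19

For margin E ≤ 5.1:
n ≥ (z* · σ / E)²
n ≥ (1.282 · 17.3 / 5.1)²
n ≥ 18.91

Minimum n = 19 (rounding up)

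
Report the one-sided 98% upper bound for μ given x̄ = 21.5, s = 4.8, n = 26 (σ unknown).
μ ≤ 23.54

Upper bound (one-sided):
t* = 2.167 (one-sided for 98%)
Upper bound = x̄ + t* · s/√n = 21.5 + 2.167 · 4.8/√26 = 23.54

We are 98% confident that μ ≤ 23.54.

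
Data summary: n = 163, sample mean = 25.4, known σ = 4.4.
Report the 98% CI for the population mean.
(24.60, 26.20)

z-interval (σ known):
z* = 2.326 for 98% confidence

Margin of error = z* · σ/√n = 2.326 · 4.4/√163 = 0.80

CI: (25.4 - 0.80, 25.4 + 0.80) = (24.60, 26.20)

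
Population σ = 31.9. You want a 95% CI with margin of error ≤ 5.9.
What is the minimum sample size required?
n ≥ 113

For margin E ≤ 5.9:
n ≥ (z* · σ / E)²
n ≥ (1.960 · 31.9 / 5.9)²
n ≥ 112.30

Minimum n = 113 (rounding up)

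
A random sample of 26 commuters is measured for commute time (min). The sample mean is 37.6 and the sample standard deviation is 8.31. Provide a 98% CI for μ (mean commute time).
(33.55, 41.65)

t-interval (σ unknown):
df = n - 1 = 25
t* = 2.485 for 98% confidence

Margin of error = t* · s/√n = 2.485 · 8.31/√26 = 4.05

CI: (33.55, 41.65)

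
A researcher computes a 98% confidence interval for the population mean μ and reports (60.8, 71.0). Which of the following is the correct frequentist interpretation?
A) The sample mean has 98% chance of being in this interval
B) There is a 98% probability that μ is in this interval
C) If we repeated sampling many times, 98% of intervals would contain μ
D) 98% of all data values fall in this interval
C

A) Wrong — x̄ is observed and sits in the interval by construction.
B) Wrong — μ is fixed; the randomness lives in the interval, not in μ.
C) Correct — this is the frequentist long-run coverage interpretation.
D) Wrong — a CI is about the parameter μ, not individual data values.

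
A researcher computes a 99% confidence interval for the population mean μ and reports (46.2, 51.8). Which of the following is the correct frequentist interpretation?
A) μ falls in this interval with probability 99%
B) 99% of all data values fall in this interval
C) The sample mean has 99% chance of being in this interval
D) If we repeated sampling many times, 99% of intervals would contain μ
D

A) Wrong — μ is fixed; the randomness lives in the interval, not in μ.
B) Wrong — a CI is about the parameter μ, not individual data values.
C) Wrong — x̄ is observed and sits in the interval by construction.
D) Correct — this is the frequentist long-run coverage interpretation.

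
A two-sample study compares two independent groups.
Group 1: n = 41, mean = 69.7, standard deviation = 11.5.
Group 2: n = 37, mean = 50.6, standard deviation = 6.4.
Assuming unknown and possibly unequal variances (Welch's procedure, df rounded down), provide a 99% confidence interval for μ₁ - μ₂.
(13.57, 24.63)

Difference: x̄₁ - x̄₂ = 19.10
SE = √(s₁²/n₁ + s₂²/n₂) = √(11.5²/41 + 6.4²/37) = 2.0815
df = 63.82 → 63 (Welch–Satterthwaite, rounded down)
t* = 2.656

CI: 19.10 ± 2.656 · 2.0815 = 19.10 ± 5.53 = (13.57, 24.63)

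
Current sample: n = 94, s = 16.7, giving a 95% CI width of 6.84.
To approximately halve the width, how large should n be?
n ≈ 376

CI width ∝ 1/√n
To reduce width by factor 2, need √n to grow by 2 → need 2² = 4 times as many samples.

Current: n = 94, width = 6.84
New: n = 376, width ≈ 3.39

Width reduced by factor of 6.84/3.39 = 2.02.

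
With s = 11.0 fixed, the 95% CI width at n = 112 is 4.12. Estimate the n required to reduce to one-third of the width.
n ≈ 1008

CI width ∝ 1/√n
To reduce width by factor 3, need √n to grow by 3 → need 3² = 9 times as many samples.

Current: n = 112, width = 4.12
New: n = 1008, width ≈ 1.36

Width reduced by factor of 4.12/1.36 = 3.03.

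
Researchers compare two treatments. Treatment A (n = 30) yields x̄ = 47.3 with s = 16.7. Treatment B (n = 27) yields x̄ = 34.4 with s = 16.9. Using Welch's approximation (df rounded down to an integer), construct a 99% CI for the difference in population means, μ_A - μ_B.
(1.00, 24.80)

Difference: x̄₁ - x̄₂ = 12.90
SE = √(s₁²/n₁ + s₂²/n₂) = √(16.7²/30 + 16.9²/27) = 4.4581
df = 54.23 → 54 (Welch–Satterthwaite, rounded down)
t* = 2.670

CI: 12.90 ± 2.670 · 4.4581 = 12.90 ± 11.90 = (1.00, 24.80)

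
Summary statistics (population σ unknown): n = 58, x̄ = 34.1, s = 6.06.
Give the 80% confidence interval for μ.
(33.07, 35.13)

t-interval (σ unknown):
df = n - 1 = 57
t* = 1.297 for 80% confidence

Margin of error = t* · s/√n = 1.297 · 6.06/√58 = 1.03

CI: (33.07, 35.13)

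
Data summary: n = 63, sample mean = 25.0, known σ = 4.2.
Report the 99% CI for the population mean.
(23.64, 26.36)

z-interval (σ known):
z* = 2.576 for 99% confidence

Margin of error = z* · σ/√n = 2.576 · 4.2/√63 = 1.36

CI: (25.0 - 1.36, 25.0 + 1.36) = (23.64, 26.36)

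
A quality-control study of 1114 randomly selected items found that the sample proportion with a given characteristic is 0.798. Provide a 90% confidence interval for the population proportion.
(0.778, 0.818)

Proportion CI:
SE = √(p̂(1-p̂)/n) = √(0.798 · 0.202 / 1114) = 0.01203

z* = 1.645
Margin = z* · SE = 1.645 · 0.01203 = 0.0198

CI: 0.798 ± 0.0198 = (0.778, 0.818)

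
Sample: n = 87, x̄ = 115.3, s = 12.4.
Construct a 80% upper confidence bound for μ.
μ ≤ 116.42

Upper bound (one-sided):
t* = 0.846 (one-sided for 80%)
Upper bound = x̄ + t* · s/√n = 115.3 + 0.846 · 12.4/√87 = 116.42

We are 80% confident that μ ≤ 116.42.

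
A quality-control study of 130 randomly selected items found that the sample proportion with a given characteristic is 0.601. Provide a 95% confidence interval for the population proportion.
(0.517, 0.685)

Proportion CI:
SE = √(p̂(1-p̂)/n) = √(0.601 · 0.399 / 130) = 0.04295

z* = 1.960
Margin = z* · SE = 1.960 · 0.04295 = 0.0842

CI: 0.601 ± 0.0842 = (0.517, 0.685)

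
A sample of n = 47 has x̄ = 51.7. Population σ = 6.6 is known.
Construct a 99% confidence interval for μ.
(49.22, 54.18)

z-interval (σ known):
z* = 2.576 for 99% confidence

Margin of error = z* · σ/√n = 2.576 · 6.6/√47 = 2.48

CI: (51.7 - 2.48, 51.7 + 2.48) = (49.22, 54.18)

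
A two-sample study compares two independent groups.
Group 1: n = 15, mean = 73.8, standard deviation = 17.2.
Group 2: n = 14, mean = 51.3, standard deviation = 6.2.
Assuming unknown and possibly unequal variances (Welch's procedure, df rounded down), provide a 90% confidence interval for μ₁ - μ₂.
(14.25, 30.75)

Difference: x̄₁ - x̄₂ = 22.50
SE = √(s₁²/n₁ + s₂²/n₂) = √(17.2²/15 + 6.2²/14) = 4.7401
df = 17.80 → 17 (Welch–Satterthwaite, rounded down)
t* = 1.740

CI: 22.50 ± 1.740 · 4.7401 = 22.50 ± 8.25 = (14.25, 30.75)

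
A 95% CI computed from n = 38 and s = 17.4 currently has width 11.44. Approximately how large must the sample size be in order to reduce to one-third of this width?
n ≈ 342

CI width ∝ 1/√n
To reduce width by factor 3, need √n to grow by 3 → need 3² = 9 times as many samples.

Current: n = 38, width = 11.44
New: n = 342, width ≈ 3.70

Width reduced by factor of 11.44/3.70 = 3.09.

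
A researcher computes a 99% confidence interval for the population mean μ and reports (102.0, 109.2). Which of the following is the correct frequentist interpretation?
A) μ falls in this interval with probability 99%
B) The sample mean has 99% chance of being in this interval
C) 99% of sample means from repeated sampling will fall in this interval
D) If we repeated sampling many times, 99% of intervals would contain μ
D

A) Wrong — μ is fixed; the randomness lives in the interval, not in μ.
B) Wrong — x̄ is observed and sits in the interval by construction.
C) Wrong — coverage applies to intervals containing μ, not to future x̄ values.
D) Correct — this is the frequentist long-run coverage interpretation.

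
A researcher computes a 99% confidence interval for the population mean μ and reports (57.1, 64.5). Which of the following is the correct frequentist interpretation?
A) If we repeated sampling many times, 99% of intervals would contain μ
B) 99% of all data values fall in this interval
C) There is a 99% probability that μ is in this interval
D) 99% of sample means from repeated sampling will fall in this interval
A

A) Correct — this is the frequentist long-run coverage interpretation.
B) Wrong — a CI is about the parameter μ, not individual data values.
C) Wrong — μ is fixed; the randomness lives in the interval, not in μ.
D) Wrong — coverage applies to intervals containing μ, not to future x̄ values.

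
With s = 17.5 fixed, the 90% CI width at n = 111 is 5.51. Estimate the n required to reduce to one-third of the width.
n ≈ 999

CI width ∝ 1/√n
To reduce width by factor 3, need √n to grow by 3 → need 3² = 9 times as many samples.

Current: n = 111, width = 5.51
New: n = 999, width ≈ 1.82

Width reduced by factor of 5.51/1.82 = 3.03.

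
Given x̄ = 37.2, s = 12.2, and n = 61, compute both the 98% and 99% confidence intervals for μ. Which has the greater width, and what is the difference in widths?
99% CI is wider by 0.84

df = 60
98% CI: t* = 2.390, (33.47, 40.93), width = 2 · t* · s/√n = 7.47
99% CI: t* = 2.660, (33.04, 41.36), width = 2 · t* · s/√n = 8.31

The 99% CI is wider by 8.31 - 7.47 = 0.84.
Higher confidence requires a wider interval.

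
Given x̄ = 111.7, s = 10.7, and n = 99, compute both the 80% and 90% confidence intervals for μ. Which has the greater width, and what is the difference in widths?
90% CI is wider by 0.80

df = 98
80% CI: t* = 1.290, (110.31, 113.09), width = 2 · t* · s/√n = 2.77
90% CI: t* = 1.661, (109.91, 113.49), width = 2 · t* · s/√n = 3.57

The 90% CI is wider by 3.57 - 2.77 = 0.80.
Higher confidence requires a wider interval.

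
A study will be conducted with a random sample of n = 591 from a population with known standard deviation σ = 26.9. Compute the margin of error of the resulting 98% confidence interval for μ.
Margin of error = 2.57

Margin of error = z* · σ/√n
= 2.326 · 26.9/√591
= 2.326 · 26.9/24.3105
= 2.57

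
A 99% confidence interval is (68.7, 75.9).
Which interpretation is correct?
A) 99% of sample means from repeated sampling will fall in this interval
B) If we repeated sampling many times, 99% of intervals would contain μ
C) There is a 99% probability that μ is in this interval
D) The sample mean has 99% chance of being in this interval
B

A) Wrong — coverage applies to intervals containing μ, not to future x̄ values.
B) Correct — this is the frequentist long-run coverage interpretation.
C) Wrong — μ is fixed; the randomness lives in the interval, not in μ.
D) Wrong — x̄ is observed and sits in the interval by construction.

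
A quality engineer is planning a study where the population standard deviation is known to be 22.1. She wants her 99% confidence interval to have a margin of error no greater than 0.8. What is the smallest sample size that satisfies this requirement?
n ≥ 5065

For margin E ≤ 0.8:
n ≥ (z* · σ / E)²
n ≥ (2.576 · 22.1 / 0.8)²
n ≥ 5064.03

Minimum n = 5065 (rounding up)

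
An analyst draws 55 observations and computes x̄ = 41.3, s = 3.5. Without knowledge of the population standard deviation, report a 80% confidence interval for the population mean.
(40.69, 41.91)

t-interval (σ unknown):
df = n - 1 = 54
t* = 1.297 for 80% confidence

Margin of error = t* · s/√n = 1.297 · 3.5/√55 = 0.61

CI: (40.69, 41.91)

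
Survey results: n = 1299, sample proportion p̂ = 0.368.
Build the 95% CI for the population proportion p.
(0.342, 0.394)

Proportion CI:
SE = √(p̂(1-p̂)/n) = √(0.368 · 0.632 / 1299) = 0.01338

z* = 1.960
Margin = z* · SE = 1.960 · 0.01338 = 0.0262

CI: 0.368 ± 0.0262 = (0.342, 0.394)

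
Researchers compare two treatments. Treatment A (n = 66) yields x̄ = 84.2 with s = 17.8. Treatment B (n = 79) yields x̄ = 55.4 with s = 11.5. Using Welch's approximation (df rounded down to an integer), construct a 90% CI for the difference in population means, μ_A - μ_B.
(24.58, 33.02)

Difference: x̄₁ - x̄₂ = 28.80
SE = √(s₁²/n₁ + s₂²/n₂) = √(17.8²/66 + 11.5²/79) = 2.5445
df = 107.36 → 107 (Welch–Satterthwaite, rounded down)
t* = 1.659

CI: 28.80 ± 1.659 · 2.5445 = 28.80 ± 4.22 = (24.58, 33.02)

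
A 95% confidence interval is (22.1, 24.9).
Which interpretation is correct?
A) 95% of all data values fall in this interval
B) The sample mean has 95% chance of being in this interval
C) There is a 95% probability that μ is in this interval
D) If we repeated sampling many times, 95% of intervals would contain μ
D

A) Wrong — a CI is about the parameter μ, not individual data values.
B) Wrong — x̄ is observed and sits in the interval by construction.
C) Wrong — μ is fixed; the randomness lives in the interval, not in μ.
D) Correct — this is the frequentist long-run coverage interpretation.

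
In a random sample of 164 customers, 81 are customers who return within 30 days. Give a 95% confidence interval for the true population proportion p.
(0.417, 0.570)

Proportion CI:
p̂ = 81/164 = 0.49390
SE = √(p̂(1-p̂)/n) = √(0.49390 · 0.50610 / 164) = 0.03904

z* = 1.960
Margin = z* · SE = 1.960 · 0.03904 = 0.0765

CI: 0.49390 ± 0.0765 = (0.417, 0.570)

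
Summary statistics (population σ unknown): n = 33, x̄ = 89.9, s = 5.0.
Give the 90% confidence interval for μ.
(88.43, 91.37)

t-interval (σ unknown):
df = n - 1 = 32
t* = 1.694 for 90% confidence

Margin of error = t* · s/√n = 1.694 · 5.0/√33 = 1.47

CI: (88.43, 91.37)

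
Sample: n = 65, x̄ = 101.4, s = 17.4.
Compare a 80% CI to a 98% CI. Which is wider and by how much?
98% CI is wider by 4.71

df = 64
80% CI: t* = 1.295, (98.61, 104.19), width = 2 · t* · s/√n = 5.59
98% CI: t* = 2.386, (96.25, 106.55), width = 2 · t* · s/√n = 10.30

The 98% CI is wider by 10.30 - 5.59 = 4.71.
Higher confidence requires a wider interval.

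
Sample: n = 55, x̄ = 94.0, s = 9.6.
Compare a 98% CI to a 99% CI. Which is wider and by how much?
99% CI is wider by 0.70

df = 54
98% CI: t* = 2.397, (90.90, 97.10), width = 2 · t* · s/√n = 6.21
99% CI: t* = 2.670, (90.54, 97.46), width = 2 · t* · s/√n = 6.91

The 99% CI is wider by 6.91 - 6.21 = 0.70.
Higher confidence requires a wider interval.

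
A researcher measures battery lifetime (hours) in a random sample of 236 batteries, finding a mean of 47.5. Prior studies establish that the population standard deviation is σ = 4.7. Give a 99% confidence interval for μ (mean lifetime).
(46.71, 48.29)

z-interval (σ known):
z* = 2.576 for 99% confidence

Margin of error = z* · σ/√n = 2.576 · 4.7/√236 = 0.79

CI: (47.5 - 0.79, 47.5 + 0.79) = (46.71, 48.29)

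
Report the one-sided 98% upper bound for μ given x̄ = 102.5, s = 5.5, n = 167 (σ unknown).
μ ≤ 103.38

Upper bound (one-sided):
t* = 2.070 (one-sided for 98%)
Upper bound = x̄ + t* · s/√n = 102.5 + 2.070 · 5.5/√167 = 103.38

We are 98% confident that μ ≤ 103.38.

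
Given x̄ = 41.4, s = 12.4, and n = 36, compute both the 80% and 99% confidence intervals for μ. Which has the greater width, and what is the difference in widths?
99% CI is wider by 5.86

df = 35
80% CI: t* = 1.306, (38.70, 44.10), width = 2 · t* · s/√n = 5.40
99% CI: t* = 2.724, (35.77, 47.03), width = 2 · t* · s/√n = 11.26

The 99% CI is wider by 11.26 - 5.40 = 5.86.
Higher confidence requires a wider interval.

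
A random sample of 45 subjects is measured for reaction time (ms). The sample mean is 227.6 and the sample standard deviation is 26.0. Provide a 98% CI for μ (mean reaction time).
(218.24, 236.96)

t-interval (σ unknown):
df = n - 1 = 44
t* = 2.414 for 98% confidence

Margin of error = t* · s/√n = 2.414 · 26.0/√45 = 9.36

CI: (218.24, 236.96)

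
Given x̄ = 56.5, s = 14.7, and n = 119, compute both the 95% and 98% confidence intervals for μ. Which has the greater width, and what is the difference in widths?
98% CI is wider by 1.02

df = 118
95% CI: t* = 1.980, (53.83, 59.17), width = 2 · t* · s/√n = 5.34
98% CI: t* = 2.358, (53.32, 59.68), width = 2 · t* · s/√n = 6.36

The 98% CI is wider by 6.36 - 5.34 = 1.02.
Higher confidence requires a wider interval.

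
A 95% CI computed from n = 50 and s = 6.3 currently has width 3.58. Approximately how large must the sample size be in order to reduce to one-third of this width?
n ≈ 450

CI width ∝ 1/√n
To reduce width by factor 3, need √n to grow by 3 → need 3² = 9 times as many samples.

Current: n = 50, width = 3.58
New: n = 450, width ≈ 1.17

Width reduced by factor of 3.58/1.17 = 3.06.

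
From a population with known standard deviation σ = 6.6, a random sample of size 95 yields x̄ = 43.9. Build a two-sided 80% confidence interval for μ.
(43.03, 44.77)

z-interval (σ known):
z* = 1.282 for 80% confidence

Margin of error = z* · σ/√n = 1.282 · 6.6/√95 = 0.87

CI: (43.9 - 0.87, 43.9 + 0.87) = (43.03, 44.77)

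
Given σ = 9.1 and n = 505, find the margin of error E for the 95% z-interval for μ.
Margin of error = 0.79

Margin of error = z* · σ/√n
= 1.960 · 9.1/√505
= 1.960 · 9.1/22.4722
= 0.79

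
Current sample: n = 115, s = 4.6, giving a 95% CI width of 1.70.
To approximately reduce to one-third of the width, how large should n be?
n ≈ 1035

CI width ∝ 1/√n
To reduce width by factor 3, need √n to grow by 3 → need 3² = 9 times as many samples.

Current: n = 115, width = 1.70
New: n = 1035, width ≈ 0.56

Width reduced by factor of 1.70/0.56 = 3.04.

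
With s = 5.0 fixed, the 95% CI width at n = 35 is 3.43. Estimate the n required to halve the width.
n ≈ 140

CI width ∝ 1/√n
To reduce width by factor 2, need √n to grow by 2 → need 2² = 4 times as many samples.

Current: n = 35, width = 3.43
New: n = 140, width ≈ 1.67

Width reduced by factor of 3.43/1.67 = 2.05.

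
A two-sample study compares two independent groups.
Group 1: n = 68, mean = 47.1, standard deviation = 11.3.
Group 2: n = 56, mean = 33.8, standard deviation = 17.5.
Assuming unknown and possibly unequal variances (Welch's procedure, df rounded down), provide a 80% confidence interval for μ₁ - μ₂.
(9.80, 16.80)

Difference: x̄₁ - x̄₂ = 13.30
SE = √(s₁²/n₁ + s₂²/n₂) = √(11.3²/68 + 17.5²/56) = 2.7105
df = 90.50 → 90 (Welch–Satterthwaite, rounded down)
t* = 1.291

CI: 13.30 ± 1.291 · 2.7105 = 13.30 ± 3.50 = (9.80, 16.80)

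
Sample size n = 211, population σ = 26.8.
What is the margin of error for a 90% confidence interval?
Margin of error = 3.04

Margin of error = z* · σ/√n
= 1.645 · 26.8/√211
= 1.645 · 26.8/14.5258
= 3.04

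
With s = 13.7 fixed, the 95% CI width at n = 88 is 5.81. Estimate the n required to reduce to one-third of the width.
n ≈ 792

CI width ∝ 1/√n
To reduce width by factor 3, need √n to grow by 3 → need 3² = 9 times as many samples.

Current: n = 88, width = 5.81
New: n = 792, width ≈ 1.91

Width reduced by factor of 5.81/1.91 = 3.04.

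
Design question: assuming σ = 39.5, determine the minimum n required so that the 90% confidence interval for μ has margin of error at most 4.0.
n ≥ 264

For margin E ≤ 4.0:
n ≥ (z* · σ / E)²
n ≥ (1.645 · 39.5 / 4.0)²
n ≥ 263.88

Minimum n = 264 (rounding up)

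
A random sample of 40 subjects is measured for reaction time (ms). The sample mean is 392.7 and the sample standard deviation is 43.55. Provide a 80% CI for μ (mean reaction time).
(383.72, 401.68)

t-interval (σ unknown):
df = n - 1 = 39
t* = 1.304 for 80% confidence

Margin of error = t* · s/√n = 1.304 · 43.55/√40 = 8.98

CI: (383.72, 401.68)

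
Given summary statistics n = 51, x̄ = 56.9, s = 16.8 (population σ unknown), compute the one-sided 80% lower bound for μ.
μ ≥ 54.90

Lower bound (one-sided):
t* = 0.849 (one-sided for 80%)
Lower bound = x̄ - t* · s/√n = 56.9 - 0.849 · 16.8/√51 = 54.90

We are 80% confident that μ ≥ 54.90.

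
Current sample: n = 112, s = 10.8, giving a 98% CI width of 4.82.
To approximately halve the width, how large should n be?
n ≈ 448

CI width ∝ 1/√n
To reduce width by factor 2, need √n to grow by 2 → need 2² = 4 times as many samples.

Current: n = 112, width = 4.82
New: n = 448, width ≈ 2.38

Width reduced by factor of 4.82/2.38 = 2.03.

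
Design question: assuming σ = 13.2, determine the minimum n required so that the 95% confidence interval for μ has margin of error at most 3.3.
n ≥ 62

For margin E ≤ 3.3:
n ≥ (z* · σ / E)²
n ≥ (1.960 · 13.2 / 3.3)²
n ≥ 61.47

Minimum n = 62 (rounding up)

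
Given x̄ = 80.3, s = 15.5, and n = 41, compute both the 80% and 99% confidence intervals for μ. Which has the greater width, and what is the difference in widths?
99% CI is wider by 6.78

df = 40
80% CI: t* = 1.303, (77.15, 83.45), width = 2 · t* · s/√n = 6.31
99% CI: t* = 2.704, (73.75, 86.85), width = 2 · t* · s/√n = 13.09

The 99% CI is wider by 13.09 - 6.31 = 6.78.
Higher confidence requires a wider interval.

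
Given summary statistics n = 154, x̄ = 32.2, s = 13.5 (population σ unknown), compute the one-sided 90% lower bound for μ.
μ ≥ 30.80

Lower bound (one-sided):
t* = 1.287 (one-sided for 90%)
Lower bound = x̄ - t* · s/√n = 32.2 - 1.287 · 13.5/√154 = 30.80

We are 90% confident that μ ≥ 30.80.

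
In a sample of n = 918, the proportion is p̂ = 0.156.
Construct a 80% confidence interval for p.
(0.141, 0.171)

Proportion CI:
SE = √(p̂(1-p̂)/n) = √(0.156 · 0.844 / 918) = 0.01198

z* = 1.282
Margin = z* · SE = 1.282 · 0.01198 = 0.0154

CI: 0.156 ± 0.0154 = (0.141, 0.171)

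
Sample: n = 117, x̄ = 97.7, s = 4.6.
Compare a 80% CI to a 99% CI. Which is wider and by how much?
99% CI is wider by 1.13

df = 116
80% CI: t* = 1.289, (97.15, 98.25), width = 2 · t* · s/√n = 1.10
99% CI: t* = 2.619, (96.59, 98.81), width = 2 · t* · s/√n = 2.23

The 99% CI is wider by 2.23 - 1.10 = 1.13.
Higher confidence requires a wider interval.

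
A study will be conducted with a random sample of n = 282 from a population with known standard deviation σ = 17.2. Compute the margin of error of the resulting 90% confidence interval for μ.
Margin of error = 1.68

Margin of error = z* · σ/√n
= 1.645 · 17.2/√282
= 1.645 · 17.2/16.7929
= 1.68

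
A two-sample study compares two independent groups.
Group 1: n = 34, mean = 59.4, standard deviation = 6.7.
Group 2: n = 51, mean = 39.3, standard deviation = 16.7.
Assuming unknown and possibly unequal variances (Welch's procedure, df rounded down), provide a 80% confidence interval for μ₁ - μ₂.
(16.73, 23.47)

Difference: x̄₁ - x̄₂ = 20.10
SE = √(s₁²/n₁ + s₂²/n₂) = √(6.7²/34 + 16.7²/51) = 2.6055
df = 70.80 → 70 (Welch–Satterthwaite, rounded down)
t* = 1.294

CI: 20.10 ± 1.294 · 2.6055 = 20.10 ± 3.37 = (16.73, 23.47)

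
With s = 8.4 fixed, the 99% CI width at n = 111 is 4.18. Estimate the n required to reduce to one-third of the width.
n ≈ 999

CI width ∝ 1/√n
To reduce width by factor 3, need √n to grow by 3 → need 3² = 9 times as many samples.

Current: n = 111, width = 4.18
New: n = 999, width ≈ 1.37

Width reduced by factor of 4.18/1.37 = 3.05.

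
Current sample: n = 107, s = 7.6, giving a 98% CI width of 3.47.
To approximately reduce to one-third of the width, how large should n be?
n ≈ 963

CI width ∝ 1/√n
To reduce width by factor 3, need √n to grow by 3 → need 3² = 9 times as many samples.

Current: n = 107, width = 3.47
New: n = 963, width ≈ 1.14

Width reduced by factor of 3.47/1.14 = 3.04.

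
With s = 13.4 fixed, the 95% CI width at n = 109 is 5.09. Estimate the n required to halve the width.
n ≈ 436

CI width ∝ 1/√n
To reduce width by factor 2, need √n to grow by 2 → need 2² = 4 times as many samples.

Current: n = 109, width = 5.09
New: n = 436, width ≈ 2.52

Width reduced by factor of 5.09/2.52 = 2.02.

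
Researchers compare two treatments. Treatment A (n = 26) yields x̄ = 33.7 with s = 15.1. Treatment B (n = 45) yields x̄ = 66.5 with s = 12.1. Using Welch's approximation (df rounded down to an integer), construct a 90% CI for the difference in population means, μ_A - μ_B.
(-38.63, -26.97)

Difference: x̄₁ - x̄₂ = -32.80
SE = √(s₁²/n₁ + s₂²/n₂) = √(15.1²/26 + 12.1²/45) = 3.4674
df = 43.58 → 43 (Welch–Satterthwaite, rounded down)
t* = 1.681

CI: -32.80 ± 1.681 · 3.4674 = -32.80 ± 5.83 = (-38.63, -26.97)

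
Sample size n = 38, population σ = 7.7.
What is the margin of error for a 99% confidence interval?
Margin of error = 3.22

Margin of error = z* · σ/√n
= 2.576 · 7.7/√38
= 2.576 · 7.7/6.1644
= 3.22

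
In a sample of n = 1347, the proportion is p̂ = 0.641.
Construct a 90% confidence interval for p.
(0.619, 0.663)

Proportion CI:
SE = √(p̂(1-p̂)/n) = √(0.641 · 0.359 / 1347) = 0.01307

z* = 1.645
Margin = z* · SE = 1.645 · 0.01307 = 0.0215

CI: 0.641 ± 0.0215 = (0.619, 0.663)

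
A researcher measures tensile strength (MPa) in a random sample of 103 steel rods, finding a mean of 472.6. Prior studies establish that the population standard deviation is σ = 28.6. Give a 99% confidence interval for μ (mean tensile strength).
(465.34, 479.86)

z-interval (σ known):
z* = 2.576 for 99% confidence

Margin of error = z* · σ/√n = 2.576 · 28.6/√103 = 7.26

CI: (472.6 - 7.26, 472.6 + 7.26) = (465.34, 479.86)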